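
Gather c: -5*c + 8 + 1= 9 - 5*c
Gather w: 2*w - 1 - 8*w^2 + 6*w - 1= -8*w^2 + 8*w - 2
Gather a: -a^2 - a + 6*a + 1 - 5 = -a^2 + 5*a - 4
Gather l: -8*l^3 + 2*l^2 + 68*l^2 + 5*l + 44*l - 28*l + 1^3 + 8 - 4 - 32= -8*l^3 + 70*l^2 + 21*l - 27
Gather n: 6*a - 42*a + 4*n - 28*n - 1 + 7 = -36*a - 24*n + 6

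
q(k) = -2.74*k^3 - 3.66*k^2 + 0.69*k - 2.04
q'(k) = -8.22*k^2 - 7.32*k + 0.69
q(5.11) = -459.69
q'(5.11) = -251.36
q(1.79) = -28.25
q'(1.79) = -38.75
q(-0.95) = -3.65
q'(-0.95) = 0.23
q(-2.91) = 32.48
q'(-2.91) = -47.62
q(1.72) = -25.62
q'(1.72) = -36.22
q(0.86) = -5.90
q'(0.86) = -11.68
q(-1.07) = -3.61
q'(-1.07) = -0.89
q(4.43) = -309.02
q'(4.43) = -193.05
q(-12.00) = 4197.36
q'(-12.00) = -1095.15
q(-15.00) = 8411.61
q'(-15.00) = -1739.01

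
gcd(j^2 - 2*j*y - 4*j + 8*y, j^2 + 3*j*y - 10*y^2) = -j + 2*y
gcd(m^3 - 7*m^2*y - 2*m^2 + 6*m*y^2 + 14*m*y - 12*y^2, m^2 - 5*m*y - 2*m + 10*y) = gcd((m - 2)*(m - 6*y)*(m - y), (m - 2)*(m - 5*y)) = m - 2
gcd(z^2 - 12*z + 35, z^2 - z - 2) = 1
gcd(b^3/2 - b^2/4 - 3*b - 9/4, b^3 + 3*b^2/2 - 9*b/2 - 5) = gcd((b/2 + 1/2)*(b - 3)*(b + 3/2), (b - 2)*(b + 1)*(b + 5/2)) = b + 1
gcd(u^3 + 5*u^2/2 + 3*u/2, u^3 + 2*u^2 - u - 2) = u + 1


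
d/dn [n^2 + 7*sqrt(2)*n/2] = 2*n + 7*sqrt(2)/2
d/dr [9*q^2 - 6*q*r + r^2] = -6*q + 2*r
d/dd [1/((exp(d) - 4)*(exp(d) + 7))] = (-2*exp(d) - 3)*exp(d)/(exp(4*d) + 6*exp(3*d) - 47*exp(2*d) - 168*exp(d) + 784)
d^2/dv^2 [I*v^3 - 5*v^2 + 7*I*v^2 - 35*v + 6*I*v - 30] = 6*I*v - 10 + 14*I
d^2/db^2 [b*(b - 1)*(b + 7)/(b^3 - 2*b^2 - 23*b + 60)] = 8*(2*b^6 + 12*b^5 + 24*b^4 - 584*b^3 + 135*b^2 + 2070*b + 2985)/(b^9 - 6*b^8 - 57*b^7 + 448*b^6 + 591*b^5 - 10734*b^4 + 15193*b^3 + 73620*b^2 - 248400*b + 216000)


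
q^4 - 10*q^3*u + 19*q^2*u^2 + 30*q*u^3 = q*(q - 6*u)*(q - 5*u)*(q + u)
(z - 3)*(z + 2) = z^2 - z - 6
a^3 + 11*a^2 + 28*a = a*(a + 4)*(a + 7)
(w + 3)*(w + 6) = w^2 + 9*w + 18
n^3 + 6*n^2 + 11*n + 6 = (n + 1)*(n + 2)*(n + 3)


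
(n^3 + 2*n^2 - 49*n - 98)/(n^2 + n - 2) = (n^2 - 49)/(n - 1)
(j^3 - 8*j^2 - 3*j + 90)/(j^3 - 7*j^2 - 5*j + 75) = (j - 6)/(j - 5)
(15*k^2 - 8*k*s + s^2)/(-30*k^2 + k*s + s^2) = (-3*k + s)/(6*k + s)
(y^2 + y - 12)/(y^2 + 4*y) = (y - 3)/y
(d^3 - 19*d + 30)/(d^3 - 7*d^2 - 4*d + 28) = (d^2 + 2*d - 15)/(d^2 - 5*d - 14)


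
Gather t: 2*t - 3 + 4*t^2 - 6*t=4*t^2 - 4*t - 3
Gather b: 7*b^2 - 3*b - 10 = 7*b^2 - 3*b - 10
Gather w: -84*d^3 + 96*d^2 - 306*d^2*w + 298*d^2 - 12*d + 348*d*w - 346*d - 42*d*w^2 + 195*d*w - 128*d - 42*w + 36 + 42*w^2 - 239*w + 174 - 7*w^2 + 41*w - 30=-84*d^3 + 394*d^2 - 486*d + w^2*(35 - 42*d) + w*(-306*d^2 + 543*d - 240) + 180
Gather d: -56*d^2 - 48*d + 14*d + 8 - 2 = -56*d^2 - 34*d + 6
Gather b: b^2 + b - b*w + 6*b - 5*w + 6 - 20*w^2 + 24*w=b^2 + b*(7 - w) - 20*w^2 + 19*w + 6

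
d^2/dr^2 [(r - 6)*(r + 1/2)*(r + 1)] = 6*r - 9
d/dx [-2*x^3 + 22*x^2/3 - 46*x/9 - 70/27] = -6*x^2 + 44*x/3 - 46/9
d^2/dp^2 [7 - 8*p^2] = -16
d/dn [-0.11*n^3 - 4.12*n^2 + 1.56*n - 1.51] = -0.33*n^2 - 8.24*n + 1.56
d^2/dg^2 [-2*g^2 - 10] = -4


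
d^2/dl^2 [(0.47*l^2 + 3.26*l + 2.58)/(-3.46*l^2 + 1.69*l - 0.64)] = (7.105427357601e-15*l^4 - 83.551388*l^3 - 179.07576*l^2 + 133.831416*l - 10.748228)/(41.421736*l^6 - 60.696012*l^5 + 52.63179*l^4 - 27.280825*l^3 + 9.73536*l^2 - 2.076672*l + 0.262144)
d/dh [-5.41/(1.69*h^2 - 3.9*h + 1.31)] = (18.2858*h - 21.099)/(1.69*h^2 - 3.9*h + 1.31)^2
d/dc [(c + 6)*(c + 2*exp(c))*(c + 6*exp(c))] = 8*c^2*exp(c) + 3*c^2 + 24*c*exp(2*c) + 64*c*exp(c) + 12*c + 156*exp(2*c) + 48*exp(c)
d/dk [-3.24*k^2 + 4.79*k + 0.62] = 4.79 - 6.48*k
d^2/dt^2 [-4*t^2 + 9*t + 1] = -8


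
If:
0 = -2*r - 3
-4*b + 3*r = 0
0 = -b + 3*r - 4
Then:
No Solution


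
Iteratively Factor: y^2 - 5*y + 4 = (y - 4)*(y - 1)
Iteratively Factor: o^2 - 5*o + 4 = (o - 4)*(o - 1)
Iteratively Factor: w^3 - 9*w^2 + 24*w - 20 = (w - 5)*(w^2 - 4*w + 4) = (w - 5)*(w - 2)*(w - 2)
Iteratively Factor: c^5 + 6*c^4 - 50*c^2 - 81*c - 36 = (c + 3)*(c^4 + 3*c^3 - 9*c^2 - 23*c - 12) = (c + 1)*(c + 3)*(c^3 + 2*c^2 - 11*c - 12) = (c + 1)*(c + 3)*(c + 4)*(c^2 - 2*c - 3) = (c - 3)*(c + 1)*(c + 3)*(c + 4)*(c + 1)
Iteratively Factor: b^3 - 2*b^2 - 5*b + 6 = (b - 3)*(b^2 + b - 2) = (b - 3)*(b + 2)*(b - 1)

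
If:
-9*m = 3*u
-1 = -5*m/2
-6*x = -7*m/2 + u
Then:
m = 2/5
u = -6/5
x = 13/30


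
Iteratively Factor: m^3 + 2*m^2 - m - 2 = (m + 1)*(m^2 + m - 2) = (m + 1)*(m + 2)*(m - 1)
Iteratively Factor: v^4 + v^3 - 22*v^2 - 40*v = (v)*(v^3 + v^2 - 22*v - 40) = v*(v + 4)*(v^2 - 3*v - 10) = v*(v - 5)*(v + 4)*(v + 2)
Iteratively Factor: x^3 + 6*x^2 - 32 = (x - 2)*(x^2 + 8*x + 16) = (x - 2)*(x + 4)*(x + 4)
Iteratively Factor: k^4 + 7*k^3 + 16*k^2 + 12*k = (k + 2)*(k^3 + 5*k^2 + 6*k) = (k + 2)^2*(k^2 + 3*k) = (k + 2)^2*(k + 3)*(k)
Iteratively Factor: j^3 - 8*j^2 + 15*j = (j - 3)*(j^2 - 5*j) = j*(j - 3)*(j - 5)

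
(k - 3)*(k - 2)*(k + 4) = k^3 - k^2 - 14*k + 24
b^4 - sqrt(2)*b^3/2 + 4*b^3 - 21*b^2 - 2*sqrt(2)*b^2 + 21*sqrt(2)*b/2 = b*(b - 3)*(b + 7)*(b - sqrt(2)/2)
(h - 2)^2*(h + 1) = h^3 - 3*h^2 + 4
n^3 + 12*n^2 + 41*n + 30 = (n + 1)*(n + 5)*(n + 6)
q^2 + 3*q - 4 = (q - 1)*(q + 4)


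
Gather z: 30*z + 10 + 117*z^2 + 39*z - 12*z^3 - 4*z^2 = -12*z^3 + 113*z^2 + 69*z + 10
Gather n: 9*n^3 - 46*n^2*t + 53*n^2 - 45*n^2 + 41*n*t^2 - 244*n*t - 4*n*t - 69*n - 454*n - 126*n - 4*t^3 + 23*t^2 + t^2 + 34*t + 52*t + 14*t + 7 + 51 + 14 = 9*n^3 + n^2*(8 - 46*t) + n*(41*t^2 - 248*t - 649) - 4*t^3 + 24*t^2 + 100*t + 72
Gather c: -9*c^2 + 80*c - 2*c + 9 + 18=-9*c^2 + 78*c + 27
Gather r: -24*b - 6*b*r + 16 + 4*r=-24*b + r*(4 - 6*b) + 16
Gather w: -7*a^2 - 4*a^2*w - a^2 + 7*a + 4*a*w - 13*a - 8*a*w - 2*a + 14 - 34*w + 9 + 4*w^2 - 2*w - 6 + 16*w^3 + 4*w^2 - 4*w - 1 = -8*a^2 - 8*a + 16*w^3 + 8*w^2 + w*(-4*a^2 - 4*a - 40) + 16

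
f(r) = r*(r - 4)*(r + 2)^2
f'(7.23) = 1322.21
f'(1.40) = -38.62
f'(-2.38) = -12.81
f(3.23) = -68.03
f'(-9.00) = -2716.00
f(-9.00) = 5733.00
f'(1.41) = -38.63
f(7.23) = 1989.50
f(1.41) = -42.46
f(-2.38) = 2.19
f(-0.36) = 4.22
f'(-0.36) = -7.55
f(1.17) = -33.27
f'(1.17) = -37.67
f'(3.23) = 41.27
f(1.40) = -42.08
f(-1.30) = 3.38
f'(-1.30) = 6.41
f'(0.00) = -16.00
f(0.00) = 0.00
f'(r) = r*(r - 4)*(2*r + 4) + r*(r + 2)^2 + (r - 4)*(r + 2)^2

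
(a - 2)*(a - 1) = a^2 - 3*a + 2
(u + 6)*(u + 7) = u^2 + 13*u + 42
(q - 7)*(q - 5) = q^2 - 12*q + 35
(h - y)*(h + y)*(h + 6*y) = h^3 + 6*h^2*y - h*y^2 - 6*y^3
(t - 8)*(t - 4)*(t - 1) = t^3 - 13*t^2 + 44*t - 32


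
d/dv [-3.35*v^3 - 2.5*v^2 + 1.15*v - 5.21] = -10.05*v^2 - 5.0*v + 1.15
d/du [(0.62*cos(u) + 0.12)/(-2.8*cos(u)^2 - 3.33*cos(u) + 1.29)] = (1.736*sin(u)^2 - 0.672*cos(u) - 2.9354)*sin(u)/(2.8*cos(u)^2 + 3.33*cos(u) - 1.29)^2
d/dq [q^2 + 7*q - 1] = 2*q + 7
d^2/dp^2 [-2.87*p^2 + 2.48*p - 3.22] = -5.74000000000000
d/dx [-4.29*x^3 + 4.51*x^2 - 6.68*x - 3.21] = -12.87*x^2 + 9.02*x - 6.68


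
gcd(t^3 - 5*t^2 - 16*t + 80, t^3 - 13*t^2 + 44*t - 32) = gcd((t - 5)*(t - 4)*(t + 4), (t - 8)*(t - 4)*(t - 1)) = t - 4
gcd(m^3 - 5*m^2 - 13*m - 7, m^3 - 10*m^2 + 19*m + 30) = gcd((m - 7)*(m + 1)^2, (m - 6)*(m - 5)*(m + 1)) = m + 1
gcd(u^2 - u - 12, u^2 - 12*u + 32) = u - 4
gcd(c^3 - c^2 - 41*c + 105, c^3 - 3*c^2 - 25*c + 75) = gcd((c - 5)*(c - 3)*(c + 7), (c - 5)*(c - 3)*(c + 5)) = c^2 - 8*c + 15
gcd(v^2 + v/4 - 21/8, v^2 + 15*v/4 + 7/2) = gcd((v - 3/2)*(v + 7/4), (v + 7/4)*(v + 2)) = v + 7/4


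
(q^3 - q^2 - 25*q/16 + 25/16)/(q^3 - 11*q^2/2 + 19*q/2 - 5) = (16*q^2 - 25)/(8*(2*q^2 - 9*q + 10))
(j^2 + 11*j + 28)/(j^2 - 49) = (j + 4)/(j - 7)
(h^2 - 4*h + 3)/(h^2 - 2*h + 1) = (h - 3)/(h - 1)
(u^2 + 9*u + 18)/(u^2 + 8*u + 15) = (u + 6)/(u + 5)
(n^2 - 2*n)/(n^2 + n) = (n - 2)/(n + 1)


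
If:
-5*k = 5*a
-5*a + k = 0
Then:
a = 0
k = 0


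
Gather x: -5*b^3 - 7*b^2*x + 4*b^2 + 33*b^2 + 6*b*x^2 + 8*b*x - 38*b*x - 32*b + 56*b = -5*b^3 + 37*b^2 + 6*b*x^2 + 24*b + x*(-7*b^2 - 30*b)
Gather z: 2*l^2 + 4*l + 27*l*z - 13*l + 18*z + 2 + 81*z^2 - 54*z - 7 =2*l^2 - 9*l + 81*z^2 + z*(27*l - 36) - 5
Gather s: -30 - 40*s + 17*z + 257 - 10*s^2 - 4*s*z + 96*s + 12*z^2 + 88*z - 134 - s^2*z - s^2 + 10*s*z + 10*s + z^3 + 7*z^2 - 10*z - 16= s^2*(-z - 11) + s*(6*z + 66) + z^3 + 19*z^2 + 95*z + 77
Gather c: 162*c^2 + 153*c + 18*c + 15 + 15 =162*c^2 + 171*c + 30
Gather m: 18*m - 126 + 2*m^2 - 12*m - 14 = 2*m^2 + 6*m - 140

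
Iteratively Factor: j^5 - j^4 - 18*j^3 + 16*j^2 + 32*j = (j + 1)*(j^4 - 2*j^3 - 16*j^2 + 32*j) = (j - 2)*(j + 1)*(j^3 - 16*j) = (j - 2)*(j + 1)*(j + 4)*(j^2 - 4*j) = (j - 4)*(j - 2)*(j + 1)*(j + 4)*(j)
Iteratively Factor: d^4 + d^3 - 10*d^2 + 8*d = (d - 2)*(d^3 + 3*d^2 - 4*d) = (d - 2)*(d + 4)*(d^2 - d) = (d - 2)*(d - 1)*(d + 4)*(d)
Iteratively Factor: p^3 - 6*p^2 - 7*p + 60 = (p - 4)*(p^2 - 2*p - 15) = (p - 5)*(p - 4)*(p + 3)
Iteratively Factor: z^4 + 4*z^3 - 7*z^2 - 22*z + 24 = (z - 1)*(z^3 + 5*z^2 - 2*z - 24) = (z - 2)*(z - 1)*(z^2 + 7*z + 12) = (z - 2)*(z - 1)*(z + 3)*(z + 4)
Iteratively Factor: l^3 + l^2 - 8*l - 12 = (l + 2)*(l^2 - l - 6) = (l + 2)^2*(l - 3)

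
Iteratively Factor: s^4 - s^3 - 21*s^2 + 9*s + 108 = (s - 4)*(s^3 + 3*s^2 - 9*s - 27) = (s - 4)*(s - 3)*(s^2 + 6*s + 9) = (s - 4)*(s - 3)*(s + 3)*(s + 3)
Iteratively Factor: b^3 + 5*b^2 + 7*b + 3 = (b + 1)*(b^2 + 4*b + 3) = (b + 1)^2*(b + 3)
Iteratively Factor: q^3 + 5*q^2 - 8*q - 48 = (q + 4)*(q^2 + q - 12) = (q + 4)^2*(q - 3)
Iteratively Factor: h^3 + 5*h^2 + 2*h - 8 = (h + 4)*(h^2 + h - 2) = (h - 1)*(h + 4)*(h + 2)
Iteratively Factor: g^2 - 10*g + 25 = (g - 5)*(g - 5)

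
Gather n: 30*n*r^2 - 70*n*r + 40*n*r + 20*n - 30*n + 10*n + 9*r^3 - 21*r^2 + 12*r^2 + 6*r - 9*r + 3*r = n*(30*r^2 - 30*r) + 9*r^3 - 9*r^2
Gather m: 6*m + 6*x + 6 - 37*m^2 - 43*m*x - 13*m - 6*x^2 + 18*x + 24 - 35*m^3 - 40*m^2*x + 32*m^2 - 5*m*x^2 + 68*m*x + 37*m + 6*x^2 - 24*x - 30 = -35*m^3 + m^2*(-40*x - 5) + m*(-5*x^2 + 25*x + 30)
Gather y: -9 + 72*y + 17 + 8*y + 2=80*y + 10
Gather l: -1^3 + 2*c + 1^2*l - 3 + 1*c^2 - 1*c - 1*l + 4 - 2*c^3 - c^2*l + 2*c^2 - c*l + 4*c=-2*c^3 + 3*c^2 + 5*c + l*(-c^2 - c)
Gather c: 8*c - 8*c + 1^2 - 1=0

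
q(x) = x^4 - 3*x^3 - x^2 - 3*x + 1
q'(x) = 4*x^3 - 9*x^2 - 2*x - 3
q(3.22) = -11.68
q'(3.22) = 30.79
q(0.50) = -1.06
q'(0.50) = -5.75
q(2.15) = -18.52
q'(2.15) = -9.15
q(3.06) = -15.82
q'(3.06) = 21.22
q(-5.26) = 1191.20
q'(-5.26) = -823.61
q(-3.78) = 364.24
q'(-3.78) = -340.08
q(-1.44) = 16.50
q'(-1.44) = -30.73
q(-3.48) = 272.42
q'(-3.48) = -273.61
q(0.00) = 1.00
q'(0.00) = -3.00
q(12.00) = 15373.00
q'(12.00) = 5589.00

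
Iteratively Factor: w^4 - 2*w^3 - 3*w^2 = (w - 3)*(w^3 + w^2) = w*(w - 3)*(w^2 + w) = w*(w - 3)*(w + 1)*(w)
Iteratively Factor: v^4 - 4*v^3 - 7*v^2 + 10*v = (v - 5)*(v^3 + v^2 - 2*v) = (v - 5)*(v - 1)*(v^2 + 2*v) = (v - 5)*(v - 1)*(v + 2)*(v)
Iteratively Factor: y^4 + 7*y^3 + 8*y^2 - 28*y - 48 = (y - 2)*(y^3 + 9*y^2 + 26*y + 24) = (y - 2)*(y + 3)*(y^2 + 6*y + 8) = (y - 2)*(y + 3)*(y + 4)*(y + 2)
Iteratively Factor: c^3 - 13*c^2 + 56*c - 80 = (c - 4)*(c^2 - 9*c + 20) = (c - 5)*(c - 4)*(c - 4)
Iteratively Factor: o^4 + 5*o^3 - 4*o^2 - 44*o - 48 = (o + 4)*(o^3 + o^2 - 8*o - 12) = (o + 2)*(o + 4)*(o^2 - o - 6) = (o - 3)*(o + 2)*(o + 4)*(o + 2)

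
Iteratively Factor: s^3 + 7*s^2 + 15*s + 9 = (s + 1)*(s^2 + 6*s + 9) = (s + 1)*(s + 3)*(s + 3)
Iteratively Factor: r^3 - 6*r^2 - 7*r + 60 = (r - 5)*(r^2 - r - 12) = (r - 5)*(r - 4)*(r + 3)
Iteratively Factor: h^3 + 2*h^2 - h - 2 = (h + 2)*(h^2 - 1) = (h - 1)*(h + 2)*(h + 1)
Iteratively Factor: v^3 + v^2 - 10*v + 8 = (v - 1)*(v^2 + 2*v - 8) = (v - 1)*(v + 4)*(v - 2)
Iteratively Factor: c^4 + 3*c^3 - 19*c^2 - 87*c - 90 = (c + 3)*(c^3 - 19*c - 30) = (c - 5)*(c + 3)*(c^2 + 5*c + 6) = (c - 5)*(c + 3)^2*(c + 2)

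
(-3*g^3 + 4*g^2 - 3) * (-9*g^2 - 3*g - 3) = 27*g^5 - 27*g^4 - 3*g^3 + 15*g^2 + 9*g + 9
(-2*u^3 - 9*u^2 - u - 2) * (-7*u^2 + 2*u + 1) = 14*u^5 + 59*u^4 - 13*u^3 + 3*u^2 - 5*u - 2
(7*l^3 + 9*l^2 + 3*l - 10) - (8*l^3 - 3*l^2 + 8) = -l^3 + 12*l^2 + 3*l - 18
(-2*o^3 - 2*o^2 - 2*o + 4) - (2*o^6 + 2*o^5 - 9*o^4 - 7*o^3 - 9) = -2*o^6 - 2*o^5 + 9*o^4 + 5*o^3 - 2*o^2 - 2*o + 13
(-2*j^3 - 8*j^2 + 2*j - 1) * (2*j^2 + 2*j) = -4*j^5 - 20*j^4 - 12*j^3 + 2*j^2 - 2*j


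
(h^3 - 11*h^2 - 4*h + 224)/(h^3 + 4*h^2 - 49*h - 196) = (h - 8)/(h + 7)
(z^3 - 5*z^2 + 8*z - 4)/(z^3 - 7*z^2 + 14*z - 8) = (z - 2)/(z - 4)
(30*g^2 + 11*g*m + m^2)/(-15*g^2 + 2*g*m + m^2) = (-6*g - m)/(3*g - m)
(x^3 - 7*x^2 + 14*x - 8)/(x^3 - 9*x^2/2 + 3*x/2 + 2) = 2*(x - 2)/(2*x + 1)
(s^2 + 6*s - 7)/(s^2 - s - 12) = (-s^2 - 6*s + 7)/(-s^2 + s + 12)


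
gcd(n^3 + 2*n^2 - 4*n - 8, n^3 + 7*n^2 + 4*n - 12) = n + 2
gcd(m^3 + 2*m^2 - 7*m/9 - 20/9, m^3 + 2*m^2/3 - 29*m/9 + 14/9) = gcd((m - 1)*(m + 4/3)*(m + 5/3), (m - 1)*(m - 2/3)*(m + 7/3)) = m - 1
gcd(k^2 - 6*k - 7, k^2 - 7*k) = k - 7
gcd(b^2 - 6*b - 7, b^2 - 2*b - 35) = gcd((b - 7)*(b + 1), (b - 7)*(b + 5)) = b - 7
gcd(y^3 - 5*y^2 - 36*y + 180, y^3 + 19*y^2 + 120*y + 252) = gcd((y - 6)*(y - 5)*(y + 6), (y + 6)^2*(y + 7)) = y + 6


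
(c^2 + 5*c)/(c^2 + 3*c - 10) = c/(c - 2)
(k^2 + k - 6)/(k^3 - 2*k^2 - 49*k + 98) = (k + 3)/(k^2 - 49)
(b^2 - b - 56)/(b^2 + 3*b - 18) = (b^2 - b - 56)/(b^2 + 3*b - 18)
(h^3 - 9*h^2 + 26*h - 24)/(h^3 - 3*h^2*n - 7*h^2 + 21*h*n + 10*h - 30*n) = (h^2 - 7*h + 12)/(h^2 - 3*h*n - 5*h + 15*n)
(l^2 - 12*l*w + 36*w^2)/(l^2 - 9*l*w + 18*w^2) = (-l + 6*w)/(-l + 3*w)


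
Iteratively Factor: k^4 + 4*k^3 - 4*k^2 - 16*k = (k - 2)*(k^3 + 6*k^2 + 8*k) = (k - 2)*(k + 4)*(k^2 + 2*k) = k*(k - 2)*(k + 4)*(k + 2)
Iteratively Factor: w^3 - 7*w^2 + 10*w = (w - 5)*(w^2 - 2*w) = w*(w - 5)*(w - 2)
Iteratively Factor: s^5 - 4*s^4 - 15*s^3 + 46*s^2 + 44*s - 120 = (s + 2)*(s^4 - 6*s^3 - 3*s^2 + 52*s - 60) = (s - 5)*(s + 2)*(s^3 - s^2 - 8*s + 12) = (s - 5)*(s + 2)*(s + 3)*(s^2 - 4*s + 4) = (s - 5)*(s - 2)*(s + 2)*(s + 3)*(s - 2)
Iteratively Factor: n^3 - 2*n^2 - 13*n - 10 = (n + 1)*(n^2 - 3*n - 10) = (n - 5)*(n + 1)*(n + 2)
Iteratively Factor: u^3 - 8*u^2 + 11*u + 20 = (u + 1)*(u^2 - 9*u + 20) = (u - 5)*(u + 1)*(u - 4)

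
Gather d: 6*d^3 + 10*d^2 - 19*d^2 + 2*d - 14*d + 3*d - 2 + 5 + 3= 6*d^3 - 9*d^2 - 9*d + 6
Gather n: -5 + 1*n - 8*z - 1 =n - 8*z - 6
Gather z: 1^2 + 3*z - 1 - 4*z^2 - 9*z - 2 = -4*z^2 - 6*z - 2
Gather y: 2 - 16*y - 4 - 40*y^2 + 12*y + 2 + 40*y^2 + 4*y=0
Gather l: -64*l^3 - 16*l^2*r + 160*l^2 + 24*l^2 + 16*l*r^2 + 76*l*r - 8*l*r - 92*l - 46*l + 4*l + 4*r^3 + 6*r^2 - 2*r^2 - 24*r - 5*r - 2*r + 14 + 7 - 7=-64*l^3 + l^2*(184 - 16*r) + l*(16*r^2 + 68*r - 134) + 4*r^3 + 4*r^2 - 31*r + 14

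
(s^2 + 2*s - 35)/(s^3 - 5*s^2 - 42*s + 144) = (s^2 + 2*s - 35)/(s^3 - 5*s^2 - 42*s + 144)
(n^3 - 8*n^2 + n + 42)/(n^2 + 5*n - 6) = (n^3 - 8*n^2 + n + 42)/(n^2 + 5*n - 6)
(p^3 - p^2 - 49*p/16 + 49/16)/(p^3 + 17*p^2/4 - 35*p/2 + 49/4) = (p + 7/4)/(p + 7)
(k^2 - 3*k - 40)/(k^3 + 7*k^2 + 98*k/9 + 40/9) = 9*(k - 8)/(9*k^2 + 18*k + 8)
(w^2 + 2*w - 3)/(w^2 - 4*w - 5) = (-w^2 - 2*w + 3)/(-w^2 + 4*w + 5)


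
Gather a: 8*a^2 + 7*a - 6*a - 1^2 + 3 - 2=8*a^2 + a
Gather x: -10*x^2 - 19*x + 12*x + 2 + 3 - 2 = -10*x^2 - 7*x + 3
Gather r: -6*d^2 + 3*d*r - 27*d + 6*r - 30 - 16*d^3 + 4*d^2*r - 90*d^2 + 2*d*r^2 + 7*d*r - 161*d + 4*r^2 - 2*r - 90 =-16*d^3 - 96*d^2 - 188*d + r^2*(2*d + 4) + r*(4*d^2 + 10*d + 4) - 120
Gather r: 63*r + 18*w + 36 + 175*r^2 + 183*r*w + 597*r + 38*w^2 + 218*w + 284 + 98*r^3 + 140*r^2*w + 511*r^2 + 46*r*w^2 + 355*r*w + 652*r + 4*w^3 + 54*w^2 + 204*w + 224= 98*r^3 + r^2*(140*w + 686) + r*(46*w^2 + 538*w + 1312) + 4*w^3 + 92*w^2 + 440*w + 544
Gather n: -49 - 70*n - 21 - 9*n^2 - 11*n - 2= -9*n^2 - 81*n - 72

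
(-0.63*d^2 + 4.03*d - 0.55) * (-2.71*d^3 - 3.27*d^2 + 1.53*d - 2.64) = 1.7073*d^5 - 8.8612*d^4 - 12.6515*d^3 + 9.6276*d^2 - 11.4807*d + 1.452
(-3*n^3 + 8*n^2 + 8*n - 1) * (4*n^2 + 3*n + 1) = -12*n^5 + 23*n^4 + 53*n^3 + 28*n^2 + 5*n - 1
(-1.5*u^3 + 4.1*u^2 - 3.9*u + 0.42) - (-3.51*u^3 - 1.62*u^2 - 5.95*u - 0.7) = 2.01*u^3 + 5.72*u^2 + 2.05*u + 1.12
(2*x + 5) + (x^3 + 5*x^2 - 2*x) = x^3 + 5*x^2 + 5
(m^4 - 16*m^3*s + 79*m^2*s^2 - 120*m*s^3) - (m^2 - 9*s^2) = m^4 - 16*m^3*s + 79*m^2*s^2 - m^2 - 120*m*s^3 + 9*s^2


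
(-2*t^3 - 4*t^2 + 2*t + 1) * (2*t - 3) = -4*t^4 - 2*t^3 + 16*t^2 - 4*t - 3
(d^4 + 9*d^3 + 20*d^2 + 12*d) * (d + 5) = d^5 + 14*d^4 + 65*d^3 + 112*d^2 + 60*d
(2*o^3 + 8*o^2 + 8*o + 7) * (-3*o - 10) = -6*o^4 - 44*o^3 - 104*o^2 - 101*o - 70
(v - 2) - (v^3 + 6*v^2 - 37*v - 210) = -v^3 - 6*v^2 + 38*v + 208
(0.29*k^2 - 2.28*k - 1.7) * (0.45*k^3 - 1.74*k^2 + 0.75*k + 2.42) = 0.1305*k^5 - 1.5306*k^4 + 3.4197*k^3 + 1.9498*k^2 - 6.7926*k - 4.114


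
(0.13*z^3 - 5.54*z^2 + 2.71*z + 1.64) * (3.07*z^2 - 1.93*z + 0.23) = 0.3991*z^5 - 17.2587*z^4 + 19.0418*z^3 - 1.4697*z^2 - 2.5419*z + 0.3772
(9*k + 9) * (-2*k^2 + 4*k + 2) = -18*k^3 + 18*k^2 + 54*k + 18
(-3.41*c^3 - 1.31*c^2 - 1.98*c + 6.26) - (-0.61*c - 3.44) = -3.41*c^3 - 1.31*c^2 - 1.37*c + 9.7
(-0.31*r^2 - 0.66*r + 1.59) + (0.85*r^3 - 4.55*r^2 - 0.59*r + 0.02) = 0.85*r^3 - 4.86*r^2 - 1.25*r + 1.61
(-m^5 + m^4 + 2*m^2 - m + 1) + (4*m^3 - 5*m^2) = -m^5 + m^4 + 4*m^3 - 3*m^2 - m + 1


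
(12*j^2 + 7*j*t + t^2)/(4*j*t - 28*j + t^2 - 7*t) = (3*j + t)/(t - 7)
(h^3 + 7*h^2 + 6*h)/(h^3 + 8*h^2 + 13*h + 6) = h/(h + 1)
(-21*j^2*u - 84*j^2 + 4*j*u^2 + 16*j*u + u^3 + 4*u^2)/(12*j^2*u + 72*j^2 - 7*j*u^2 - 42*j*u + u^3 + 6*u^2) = (7*j*u + 28*j + u^2 + 4*u)/(-4*j*u - 24*j + u^2 + 6*u)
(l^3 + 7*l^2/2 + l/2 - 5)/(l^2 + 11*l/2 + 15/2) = (l^2 + l - 2)/(l + 3)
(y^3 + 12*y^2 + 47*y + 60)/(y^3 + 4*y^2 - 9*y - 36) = (y + 5)/(y - 3)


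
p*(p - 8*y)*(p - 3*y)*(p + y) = p^4 - 10*p^3*y + 13*p^2*y^2 + 24*p*y^3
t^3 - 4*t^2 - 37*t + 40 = (t - 8)*(t - 1)*(t + 5)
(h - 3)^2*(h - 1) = h^3 - 7*h^2 + 15*h - 9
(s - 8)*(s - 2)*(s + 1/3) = s^3 - 29*s^2/3 + 38*s/3 + 16/3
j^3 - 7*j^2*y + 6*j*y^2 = j*(j - 6*y)*(j - y)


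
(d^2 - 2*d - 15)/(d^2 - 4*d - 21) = (d - 5)/(d - 7)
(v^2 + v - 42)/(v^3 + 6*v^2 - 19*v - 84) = (v - 6)/(v^2 - v - 12)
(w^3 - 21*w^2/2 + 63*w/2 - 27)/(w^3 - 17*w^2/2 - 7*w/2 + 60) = (2*w^2 - 15*w + 18)/(2*w^2 - 11*w - 40)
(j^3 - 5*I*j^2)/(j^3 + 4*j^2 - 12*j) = j*(j - 5*I)/(j^2 + 4*j - 12)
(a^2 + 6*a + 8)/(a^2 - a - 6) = (a + 4)/(a - 3)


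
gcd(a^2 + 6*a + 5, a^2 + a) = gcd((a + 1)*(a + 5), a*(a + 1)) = a + 1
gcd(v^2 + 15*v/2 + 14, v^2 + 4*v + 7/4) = v + 7/2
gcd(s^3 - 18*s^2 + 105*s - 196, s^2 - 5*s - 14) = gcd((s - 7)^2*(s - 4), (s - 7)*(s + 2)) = s - 7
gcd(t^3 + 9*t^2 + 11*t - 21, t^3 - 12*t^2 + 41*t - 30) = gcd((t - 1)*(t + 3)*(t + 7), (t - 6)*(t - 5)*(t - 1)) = t - 1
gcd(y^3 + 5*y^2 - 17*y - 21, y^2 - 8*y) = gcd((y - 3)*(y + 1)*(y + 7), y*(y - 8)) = 1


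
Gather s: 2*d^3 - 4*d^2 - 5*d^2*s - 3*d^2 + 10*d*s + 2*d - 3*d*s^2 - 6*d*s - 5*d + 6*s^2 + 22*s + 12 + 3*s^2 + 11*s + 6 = 2*d^3 - 7*d^2 - 3*d + s^2*(9 - 3*d) + s*(-5*d^2 + 4*d + 33) + 18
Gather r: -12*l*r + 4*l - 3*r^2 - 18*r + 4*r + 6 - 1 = 4*l - 3*r^2 + r*(-12*l - 14) + 5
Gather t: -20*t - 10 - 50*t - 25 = -70*t - 35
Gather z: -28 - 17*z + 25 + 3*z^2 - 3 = 3*z^2 - 17*z - 6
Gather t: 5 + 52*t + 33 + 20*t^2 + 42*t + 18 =20*t^2 + 94*t + 56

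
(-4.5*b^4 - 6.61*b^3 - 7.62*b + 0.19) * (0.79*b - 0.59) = -3.555*b^5 - 2.5669*b^4 + 3.8999*b^3 - 6.0198*b^2 + 4.6459*b - 0.1121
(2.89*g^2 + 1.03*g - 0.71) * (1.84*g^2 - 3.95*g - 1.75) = 5.3176*g^4 - 9.5203*g^3 - 10.4324*g^2 + 1.002*g + 1.2425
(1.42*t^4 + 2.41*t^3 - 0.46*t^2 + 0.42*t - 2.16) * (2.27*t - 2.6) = 3.2234*t^5 + 1.7787*t^4 - 7.3102*t^3 + 2.1494*t^2 - 5.9952*t + 5.616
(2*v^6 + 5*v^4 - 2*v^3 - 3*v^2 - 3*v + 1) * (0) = 0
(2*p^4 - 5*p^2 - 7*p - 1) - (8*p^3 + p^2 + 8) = 2*p^4 - 8*p^3 - 6*p^2 - 7*p - 9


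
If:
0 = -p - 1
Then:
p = -1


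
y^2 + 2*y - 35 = (y - 5)*(y + 7)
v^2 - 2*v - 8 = (v - 4)*(v + 2)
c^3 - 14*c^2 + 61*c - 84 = (c - 7)*(c - 4)*(c - 3)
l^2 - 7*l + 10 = (l - 5)*(l - 2)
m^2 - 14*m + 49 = (m - 7)^2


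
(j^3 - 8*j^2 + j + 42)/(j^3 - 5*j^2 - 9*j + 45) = (j^2 - 5*j - 14)/(j^2 - 2*j - 15)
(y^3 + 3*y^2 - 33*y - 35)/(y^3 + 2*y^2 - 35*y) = (y + 1)/y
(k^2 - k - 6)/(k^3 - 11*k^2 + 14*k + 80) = (k - 3)/(k^2 - 13*k + 40)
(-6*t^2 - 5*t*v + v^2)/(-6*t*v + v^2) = (t + v)/v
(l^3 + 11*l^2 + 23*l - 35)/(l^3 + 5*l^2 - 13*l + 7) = (l + 5)/(l - 1)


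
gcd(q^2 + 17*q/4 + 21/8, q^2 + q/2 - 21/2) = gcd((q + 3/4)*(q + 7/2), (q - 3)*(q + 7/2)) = q + 7/2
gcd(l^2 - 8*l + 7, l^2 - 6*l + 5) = l - 1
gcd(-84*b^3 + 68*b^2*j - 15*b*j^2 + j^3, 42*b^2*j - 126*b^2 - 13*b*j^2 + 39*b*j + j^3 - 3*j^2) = 42*b^2 - 13*b*j + j^2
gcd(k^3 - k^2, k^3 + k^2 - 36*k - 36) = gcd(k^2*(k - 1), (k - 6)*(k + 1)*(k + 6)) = 1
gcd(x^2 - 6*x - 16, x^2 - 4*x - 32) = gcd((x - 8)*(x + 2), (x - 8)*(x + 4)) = x - 8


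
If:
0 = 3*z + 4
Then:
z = -4/3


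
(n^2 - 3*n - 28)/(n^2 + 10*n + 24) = (n - 7)/(n + 6)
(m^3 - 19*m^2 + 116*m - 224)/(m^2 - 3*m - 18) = (-m^3 + 19*m^2 - 116*m + 224)/(-m^2 + 3*m + 18)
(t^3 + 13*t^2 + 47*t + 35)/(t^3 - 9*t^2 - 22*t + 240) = (t^2 + 8*t + 7)/(t^2 - 14*t + 48)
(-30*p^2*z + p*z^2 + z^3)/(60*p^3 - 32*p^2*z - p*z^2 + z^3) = z/(-2*p + z)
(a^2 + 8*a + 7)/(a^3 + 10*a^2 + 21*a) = (a + 1)/(a*(a + 3))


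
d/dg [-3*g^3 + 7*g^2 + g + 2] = -9*g^2 + 14*g + 1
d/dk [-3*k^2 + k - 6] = 1 - 6*k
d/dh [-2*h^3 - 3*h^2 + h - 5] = -6*h^2 - 6*h + 1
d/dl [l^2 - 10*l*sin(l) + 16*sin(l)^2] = -10*l*cos(l) + 2*l - 10*sin(l) + 16*sin(2*l)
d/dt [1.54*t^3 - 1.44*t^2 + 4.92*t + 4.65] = 4.62*t^2 - 2.88*t + 4.92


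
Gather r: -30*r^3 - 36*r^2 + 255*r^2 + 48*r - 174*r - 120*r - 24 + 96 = -30*r^3 + 219*r^2 - 246*r + 72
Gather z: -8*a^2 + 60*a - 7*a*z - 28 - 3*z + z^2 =-8*a^2 + 60*a + z^2 + z*(-7*a - 3) - 28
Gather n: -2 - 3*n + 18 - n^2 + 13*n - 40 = -n^2 + 10*n - 24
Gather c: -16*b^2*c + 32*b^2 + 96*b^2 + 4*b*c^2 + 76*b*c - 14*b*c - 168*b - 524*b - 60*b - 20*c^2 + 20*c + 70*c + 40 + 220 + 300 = 128*b^2 - 752*b + c^2*(4*b - 20) + c*(-16*b^2 + 62*b + 90) + 560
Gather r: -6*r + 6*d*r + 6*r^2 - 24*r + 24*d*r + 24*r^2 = 30*r^2 + r*(30*d - 30)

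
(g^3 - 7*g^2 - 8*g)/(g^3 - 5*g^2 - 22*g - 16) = g/(g + 2)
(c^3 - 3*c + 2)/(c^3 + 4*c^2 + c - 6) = (c - 1)/(c + 3)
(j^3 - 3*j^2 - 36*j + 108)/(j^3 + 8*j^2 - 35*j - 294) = (j^2 + 3*j - 18)/(j^2 + 14*j + 49)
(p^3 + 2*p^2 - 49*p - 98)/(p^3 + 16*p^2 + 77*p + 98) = (p - 7)/(p + 7)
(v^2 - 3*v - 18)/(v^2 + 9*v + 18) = (v - 6)/(v + 6)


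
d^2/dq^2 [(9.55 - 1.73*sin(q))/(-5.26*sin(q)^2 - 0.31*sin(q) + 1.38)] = (-47.8649479999999*sin(q)^5 + 1059.723258*sin(q)^4 + 67.1002419999998*sin(q)^3 - 1307.889659*sin(q)^2 - 17.296158*sin(q) - 138.998402)/(5.26*sin(q)^2 + 0.31*sin(q) - 1.38)^3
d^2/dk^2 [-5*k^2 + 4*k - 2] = -10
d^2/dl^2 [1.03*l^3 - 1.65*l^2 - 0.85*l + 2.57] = 6.18*l - 3.3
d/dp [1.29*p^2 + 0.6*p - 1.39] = 2.58*p + 0.6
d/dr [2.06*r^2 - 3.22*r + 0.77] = 4.12*r - 3.22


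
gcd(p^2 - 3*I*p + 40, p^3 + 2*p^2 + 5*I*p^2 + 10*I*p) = p + 5*I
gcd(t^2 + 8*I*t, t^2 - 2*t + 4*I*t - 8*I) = 1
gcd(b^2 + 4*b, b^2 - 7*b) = b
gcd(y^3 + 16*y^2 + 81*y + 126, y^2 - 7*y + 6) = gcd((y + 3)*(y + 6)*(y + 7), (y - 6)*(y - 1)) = 1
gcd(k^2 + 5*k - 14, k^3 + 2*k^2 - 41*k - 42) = k + 7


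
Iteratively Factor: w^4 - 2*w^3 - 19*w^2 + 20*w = (w)*(w^3 - 2*w^2 - 19*w + 20) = w*(w - 5)*(w^2 + 3*w - 4) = w*(w - 5)*(w - 1)*(w + 4)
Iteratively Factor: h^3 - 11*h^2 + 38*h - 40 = (h - 5)*(h^2 - 6*h + 8) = (h - 5)*(h - 4)*(h - 2)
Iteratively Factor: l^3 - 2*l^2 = (l)*(l^2 - 2*l) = l^2*(l - 2)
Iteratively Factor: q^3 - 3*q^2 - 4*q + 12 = (q + 2)*(q^2 - 5*q + 6) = (q - 3)*(q + 2)*(q - 2)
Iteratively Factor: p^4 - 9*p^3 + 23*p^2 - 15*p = (p - 3)*(p^3 - 6*p^2 + 5*p) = (p - 3)*(p - 1)*(p^2 - 5*p) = p*(p - 3)*(p - 1)*(p - 5)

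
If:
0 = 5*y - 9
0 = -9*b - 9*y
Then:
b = -9/5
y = 9/5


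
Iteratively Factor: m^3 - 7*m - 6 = (m - 3)*(m^2 + 3*m + 2) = (m - 3)*(m + 2)*(m + 1)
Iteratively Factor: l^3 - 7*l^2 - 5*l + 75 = (l + 3)*(l^2 - 10*l + 25) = (l - 5)*(l + 3)*(l - 5)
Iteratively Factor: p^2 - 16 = (p + 4)*(p - 4)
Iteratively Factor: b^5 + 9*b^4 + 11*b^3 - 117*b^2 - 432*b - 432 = (b + 3)*(b^4 + 6*b^3 - 7*b^2 - 96*b - 144) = (b + 3)^2*(b^3 + 3*b^2 - 16*b - 48) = (b + 3)^2*(b + 4)*(b^2 - b - 12) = (b + 3)^3*(b + 4)*(b - 4)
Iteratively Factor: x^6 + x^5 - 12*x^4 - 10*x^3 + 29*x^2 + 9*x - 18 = (x - 1)*(x^5 + 2*x^4 - 10*x^3 - 20*x^2 + 9*x + 18) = (x - 1)*(x + 2)*(x^4 - 10*x^2 + 9) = (x - 3)*(x - 1)*(x + 2)*(x^3 + 3*x^2 - x - 3) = (x - 3)*(x - 1)^2*(x + 2)*(x^2 + 4*x + 3) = (x - 3)*(x - 1)^2*(x + 1)*(x + 2)*(x + 3)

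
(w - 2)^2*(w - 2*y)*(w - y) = w^4 - 3*w^3*y - 4*w^3 + 2*w^2*y^2 + 12*w^2*y + 4*w^2 - 8*w*y^2 - 12*w*y + 8*y^2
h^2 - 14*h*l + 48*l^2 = (h - 8*l)*(h - 6*l)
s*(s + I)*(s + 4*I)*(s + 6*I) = s^4 + 11*I*s^3 - 34*s^2 - 24*I*s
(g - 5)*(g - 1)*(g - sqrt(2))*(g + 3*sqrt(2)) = g^4 - 6*g^3 + 2*sqrt(2)*g^3 - 12*sqrt(2)*g^2 - g^2 + 10*sqrt(2)*g + 36*g - 30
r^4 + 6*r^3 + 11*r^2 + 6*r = r*(r + 1)*(r + 2)*(r + 3)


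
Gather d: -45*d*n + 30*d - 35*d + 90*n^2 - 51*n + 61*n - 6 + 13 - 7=d*(-45*n - 5) + 90*n^2 + 10*n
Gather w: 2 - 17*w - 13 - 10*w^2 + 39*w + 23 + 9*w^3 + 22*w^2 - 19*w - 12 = 9*w^3 + 12*w^2 + 3*w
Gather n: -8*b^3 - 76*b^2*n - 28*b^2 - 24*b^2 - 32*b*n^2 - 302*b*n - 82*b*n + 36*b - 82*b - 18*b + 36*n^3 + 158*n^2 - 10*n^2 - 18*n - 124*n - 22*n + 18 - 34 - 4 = -8*b^3 - 52*b^2 - 64*b + 36*n^3 + n^2*(148 - 32*b) + n*(-76*b^2 - 384*b - 164) - 20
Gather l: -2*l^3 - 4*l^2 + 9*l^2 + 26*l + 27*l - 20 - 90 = -2*l^3 + 5*l^2 + 53*l - 110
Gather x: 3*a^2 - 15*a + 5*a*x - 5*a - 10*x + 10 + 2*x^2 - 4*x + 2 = 3*a^2 - 20*a + 2*x^2 + x*(5*a - 14) + 12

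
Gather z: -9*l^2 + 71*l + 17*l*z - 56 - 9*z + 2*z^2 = -9*l^2 + 71*l + 2*z^2 + z*(17*l - 9) - 56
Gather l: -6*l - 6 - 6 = -6*l - 12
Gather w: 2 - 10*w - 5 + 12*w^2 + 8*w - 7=12*w^2 - 2*w - 10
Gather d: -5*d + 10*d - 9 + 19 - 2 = 5*d + 8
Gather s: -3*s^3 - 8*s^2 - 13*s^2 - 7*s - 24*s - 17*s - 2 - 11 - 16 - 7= -3*s^3 - 21*s^2 - 48*s - 36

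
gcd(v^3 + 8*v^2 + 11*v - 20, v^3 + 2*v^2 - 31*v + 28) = v - 1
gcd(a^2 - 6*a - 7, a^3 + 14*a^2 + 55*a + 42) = a + 1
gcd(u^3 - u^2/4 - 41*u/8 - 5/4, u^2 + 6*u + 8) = u + 2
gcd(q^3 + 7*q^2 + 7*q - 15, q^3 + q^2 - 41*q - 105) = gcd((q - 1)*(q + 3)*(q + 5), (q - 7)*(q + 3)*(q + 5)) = q^2 + 8*q + 15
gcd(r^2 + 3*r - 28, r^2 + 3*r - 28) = r^2 + 3*r - 28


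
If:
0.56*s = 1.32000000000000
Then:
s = 2.36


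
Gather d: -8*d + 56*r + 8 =-8*d + 56*r + 8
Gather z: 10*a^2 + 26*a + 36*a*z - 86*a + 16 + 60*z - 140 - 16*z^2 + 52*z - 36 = 10*a^2 - 60*a - 16*z^2 + z*(36*a + 112) - 160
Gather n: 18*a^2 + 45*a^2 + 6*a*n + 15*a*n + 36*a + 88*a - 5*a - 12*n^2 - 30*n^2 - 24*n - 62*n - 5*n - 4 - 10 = 63*a^2 + 119*a - 42*n^2 + n*(21*a - 91) - 14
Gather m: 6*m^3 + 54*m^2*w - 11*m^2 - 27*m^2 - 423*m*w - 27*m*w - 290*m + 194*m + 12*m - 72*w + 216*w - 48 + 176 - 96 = 6*m^3 + m^2*(54*w - 38) + m*(-450*w - 84) + 144*w + 32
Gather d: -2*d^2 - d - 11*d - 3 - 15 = -2*d^2 - 12*d - 18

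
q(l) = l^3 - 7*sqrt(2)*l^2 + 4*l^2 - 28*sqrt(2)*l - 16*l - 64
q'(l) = 3*l^2 - 14*sqrt(2)*l + 8*l - 28*sqrt(2) - 16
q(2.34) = -213.59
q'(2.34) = -66.78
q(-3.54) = 14.52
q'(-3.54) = 23.77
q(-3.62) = 12.52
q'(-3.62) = 26.43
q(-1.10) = -11.31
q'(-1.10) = -38.99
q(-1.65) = 7.18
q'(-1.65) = -27.96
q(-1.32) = -3.19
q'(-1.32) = -34.80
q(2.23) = -206.23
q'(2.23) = -66.99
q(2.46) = -221.59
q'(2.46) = -66.47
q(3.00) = -256.89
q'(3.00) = -63.99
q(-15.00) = -3932.42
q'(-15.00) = 796.39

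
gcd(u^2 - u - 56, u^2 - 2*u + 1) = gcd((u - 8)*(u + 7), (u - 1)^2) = 1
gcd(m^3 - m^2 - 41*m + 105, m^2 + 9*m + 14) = m + 7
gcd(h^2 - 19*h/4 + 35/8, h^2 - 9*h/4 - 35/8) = h - 7/2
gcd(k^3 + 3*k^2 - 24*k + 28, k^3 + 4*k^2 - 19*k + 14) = k^2 + 5*k - 14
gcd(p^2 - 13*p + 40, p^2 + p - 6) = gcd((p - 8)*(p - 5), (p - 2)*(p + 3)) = 1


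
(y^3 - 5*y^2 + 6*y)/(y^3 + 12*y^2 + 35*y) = (y^2 - 5*y + 6)/(y^2 + 12*y + 35)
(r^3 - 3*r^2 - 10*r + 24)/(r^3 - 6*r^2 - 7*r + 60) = (r - 2)/(r - 5)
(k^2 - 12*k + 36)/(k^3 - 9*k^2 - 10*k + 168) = (k - 6)/(k^2 - 3*k - 28)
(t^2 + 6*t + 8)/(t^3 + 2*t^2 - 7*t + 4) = (t + 2)/(t^2 - 2*t + 1)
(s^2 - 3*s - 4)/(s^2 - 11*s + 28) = (s + 1)/(s - 7)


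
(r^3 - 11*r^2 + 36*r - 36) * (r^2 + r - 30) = r^5 - 10*r^4 - 5*r^3 + 330*r^2 - 1116*r + 1080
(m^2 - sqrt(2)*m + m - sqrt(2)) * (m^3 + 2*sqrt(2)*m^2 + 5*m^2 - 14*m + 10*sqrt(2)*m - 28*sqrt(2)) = m^5 + sqrt(2)*m^4 + 6*m^4 - 13*m^3 + 6*sqrt(2)*m^3 - 38*m^2 - 9*sqrt(2)*m^2 - 14*sqrt(2)*m + 36*m + 56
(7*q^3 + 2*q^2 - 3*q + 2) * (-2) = -14*q^3 - 4*q^2 + 6*q - 4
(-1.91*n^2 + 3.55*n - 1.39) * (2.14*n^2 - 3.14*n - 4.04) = -4.0874*n^4 + 13.5944*n^3 - 6.4052*n^2 - 9.9774*n + 5.6156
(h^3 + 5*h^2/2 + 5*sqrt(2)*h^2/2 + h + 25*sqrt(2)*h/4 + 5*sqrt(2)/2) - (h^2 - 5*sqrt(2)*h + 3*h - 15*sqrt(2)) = h^3 + 3*h^2/2 + 5*sqrt(2)*h^2/2 - 2*h + 45*sqrt(2)*h/4 + 35*sqrt(2)/2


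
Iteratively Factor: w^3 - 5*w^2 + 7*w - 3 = (w - 1)*(w^2 - 4*w + 3) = (w - 1)^2*(w - 3)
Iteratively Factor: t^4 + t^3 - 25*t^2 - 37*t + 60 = (t - 1)*(t^3 + 2*t^2 - 23*t - 60) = (t - 1)*(t + 4)*(t^2 - 2*t - 15) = (t - 5)*(t - 1)*(t + 4)*(t + 3)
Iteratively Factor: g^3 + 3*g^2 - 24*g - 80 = (g - 5)*(g^2 + 8*g + 16) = (g - 5)*(g + 4)*(g + 4)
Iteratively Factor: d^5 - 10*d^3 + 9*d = (d + 1)*(d^4 - d^3 - 9*d^2 + 9*d) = (d - 3)*(d + 1)*(d^3 + 2*d^2 - 3*d) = (d - 3)*(d + 1)*(d + 3)*(d^2 - d) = (d - 3)*(d - 1)*(d + 1)*(d + 3)*(d)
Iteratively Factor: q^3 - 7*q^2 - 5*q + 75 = (q - 5)*(q^2 - 2*q - 15) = (q - 5)*(q + 3)*(q - 5)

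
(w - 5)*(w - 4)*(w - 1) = w^3 - 10*w^2 + 29*w - 20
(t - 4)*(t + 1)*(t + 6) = t^3 + 3*t^2 - 22*t - 24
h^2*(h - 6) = h^3 - 6*h^2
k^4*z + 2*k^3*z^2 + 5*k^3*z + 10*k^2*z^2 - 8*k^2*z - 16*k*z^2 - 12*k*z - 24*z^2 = (k - 2)*(k + 6)*(k + 2*z)*(k*z + z)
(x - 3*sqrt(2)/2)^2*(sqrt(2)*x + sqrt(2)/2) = sqrt(2)*x^3 - 6*x^2 + sqrt(2)*x^2/2 - 3*x + 9*sqrt(2)*x/2 + 9*sqrt(2)/4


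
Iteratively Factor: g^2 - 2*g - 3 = (g - 3)*(g + 1)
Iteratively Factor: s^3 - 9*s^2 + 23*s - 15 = (s - 1)*(s^2 - 8*s + 15) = (s - 5)*(s - 1)*(s - 3)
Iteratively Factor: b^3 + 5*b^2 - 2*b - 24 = (b + 4)*(b^2 + b - 6) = (b - 2)*(b + 4)*(b + 3)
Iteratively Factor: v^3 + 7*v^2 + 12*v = (v)*(v^2 + 7*v + 12) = v*(v + 4)*(v + 3)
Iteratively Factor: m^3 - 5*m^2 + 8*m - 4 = (m - 1)*(m^2 - 4*m + 4) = (m - 2)*(m - 1)*(m - 2)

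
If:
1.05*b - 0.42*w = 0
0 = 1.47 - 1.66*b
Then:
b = 0.89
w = 2.21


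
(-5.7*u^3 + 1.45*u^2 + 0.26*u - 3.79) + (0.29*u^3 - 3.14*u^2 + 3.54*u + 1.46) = -5.41*u^3 - 1.69*u^2 + 3.8*u - 2.33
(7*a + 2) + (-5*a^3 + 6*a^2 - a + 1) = -5*a^3 + 6*a^2 + 6*a + 3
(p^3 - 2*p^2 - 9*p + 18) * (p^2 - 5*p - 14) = p^5 - 7*p^4 - 13*p^3 + 91*p^2 + 36*p - 252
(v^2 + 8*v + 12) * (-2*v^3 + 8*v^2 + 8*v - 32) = -2*v^5 - 8*v^4 + 48*v^3 + 128*v^2 - 160*v - 384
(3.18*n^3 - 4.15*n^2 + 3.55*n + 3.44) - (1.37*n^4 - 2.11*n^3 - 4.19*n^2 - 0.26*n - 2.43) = -1.37*n^4 + 5.29*n^3 + 0.04*n^2 + 3.81*n + 5.87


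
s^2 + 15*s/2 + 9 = (s + 3/2)*(s + 6)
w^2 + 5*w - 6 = (w - 1)*(w + 6)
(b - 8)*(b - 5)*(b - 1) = b^3 - 14*b^2 + 53*b - 40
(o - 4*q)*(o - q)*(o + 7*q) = o^3 + 2*o^2*q - 31*o*q^2 + 28*q^3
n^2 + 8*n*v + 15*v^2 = (n + 3*v)*(n + 5*v)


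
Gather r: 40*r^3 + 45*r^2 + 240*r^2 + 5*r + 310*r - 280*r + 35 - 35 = 40*r^3 + 285*r^2 + 35*r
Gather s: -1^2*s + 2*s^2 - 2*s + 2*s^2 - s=4*s^2 - 4*s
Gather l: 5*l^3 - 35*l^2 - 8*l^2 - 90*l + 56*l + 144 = 5*l^3 - 43*l^2 - 34*l + 144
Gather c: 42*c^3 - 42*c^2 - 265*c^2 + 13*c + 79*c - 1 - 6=42*c^3 - 307*c^2 + 92*c - 7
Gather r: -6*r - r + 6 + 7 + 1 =14 - 7*r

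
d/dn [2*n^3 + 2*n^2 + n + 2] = 6*n^2 + 4*n + 1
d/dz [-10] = 0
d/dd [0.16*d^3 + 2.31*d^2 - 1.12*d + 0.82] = 0.48*d^2 + 4.62*d - 1.12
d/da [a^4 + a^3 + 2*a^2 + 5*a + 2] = 4*a^3 + 3*a^2 + 4*a + 5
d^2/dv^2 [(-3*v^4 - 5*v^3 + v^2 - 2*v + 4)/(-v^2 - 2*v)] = 2*(3*v^6 + 18*v^5 + 36*v^4 + 24*v^3 - 12*v^2 - 24*v - 16)/(v^3*(v^3 + 6*v^2 + 12*v + 8))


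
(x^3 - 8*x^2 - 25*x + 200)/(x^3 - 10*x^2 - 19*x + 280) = (x - 5)/(x - 7)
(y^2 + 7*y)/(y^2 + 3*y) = (y + 7)/(y + 3)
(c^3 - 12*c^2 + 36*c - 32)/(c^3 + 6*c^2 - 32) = (c^2 - 10*c + 16)/(c^2 + 8*c + 16)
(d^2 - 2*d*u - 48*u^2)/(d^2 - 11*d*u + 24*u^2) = (-d - 6*u)/(-d + 3*u)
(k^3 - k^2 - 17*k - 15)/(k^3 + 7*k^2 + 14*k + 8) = (k^2 - 2*k - 15)/(k^2 + 6*k + 8)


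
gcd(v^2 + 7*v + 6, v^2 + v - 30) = v + 6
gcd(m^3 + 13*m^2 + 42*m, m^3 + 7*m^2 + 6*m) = m^2 + 6*m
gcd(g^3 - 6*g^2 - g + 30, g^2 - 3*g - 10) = g^2 - 3*g - 10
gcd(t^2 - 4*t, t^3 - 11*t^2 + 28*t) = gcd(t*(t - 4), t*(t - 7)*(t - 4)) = t^2 - 4*t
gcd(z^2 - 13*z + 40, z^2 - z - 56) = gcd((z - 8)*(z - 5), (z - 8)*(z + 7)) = z - 8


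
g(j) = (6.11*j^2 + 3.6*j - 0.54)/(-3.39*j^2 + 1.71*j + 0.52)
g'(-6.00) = 0.05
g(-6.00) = -1.50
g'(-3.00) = 0.16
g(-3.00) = -1.24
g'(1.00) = 20.91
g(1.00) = -7.91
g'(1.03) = 17.11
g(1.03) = -7.34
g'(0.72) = 431989.17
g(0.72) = -845.11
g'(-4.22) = 0.09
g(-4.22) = -1.39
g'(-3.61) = 0.12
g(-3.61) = -1.33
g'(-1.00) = 1.08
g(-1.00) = -0.43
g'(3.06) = 0.33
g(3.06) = -2.60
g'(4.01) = 0.17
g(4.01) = -2.38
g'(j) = (6.78*j - 1.71)*(6.11*j^2 + 3.6*j - 0.54)/(-3.39*j^2 + 1.71*j + 0.52)^2 + (12.22*j + 3.6)/(-3.39*j^2 + 1.71*j + 0.52) = (22.6521*j^2 + 2.6932*j + 2.7954)/(11.4921*j^4 - 11.5938*j^3 - 0.601500000000001*j^2 + 1.7784*j + 0.2704)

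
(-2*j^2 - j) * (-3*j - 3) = 6*j^3 + 9*j^2 + 3*j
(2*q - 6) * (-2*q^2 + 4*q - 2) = -4*q^3 + 20*q^2 - 28*q + 12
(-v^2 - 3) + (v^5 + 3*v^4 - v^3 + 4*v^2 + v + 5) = v^5 + 3*v^4 - v^3 + 3*v^2 + v + 2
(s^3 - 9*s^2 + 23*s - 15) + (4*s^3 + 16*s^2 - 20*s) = 5*s^3 + 7*s^2 + 3*s - 15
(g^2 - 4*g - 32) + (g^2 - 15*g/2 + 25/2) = 2*g^2 - 23*g/2 - 39/2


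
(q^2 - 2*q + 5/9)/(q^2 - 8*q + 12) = (q^2 - 2*q + 5/9)/(q^2 - 8*q + 12)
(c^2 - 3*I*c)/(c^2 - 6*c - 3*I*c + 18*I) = c/(c - 6)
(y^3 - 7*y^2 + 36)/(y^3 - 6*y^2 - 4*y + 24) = (y - 3)/(y - 2)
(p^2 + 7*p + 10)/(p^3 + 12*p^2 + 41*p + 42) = (p + 5)/(p^2 + 10*p + 21)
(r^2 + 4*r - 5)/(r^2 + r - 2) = (r + 5)/(r + 2)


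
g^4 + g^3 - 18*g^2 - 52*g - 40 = (g - 5)*(g + 2)^3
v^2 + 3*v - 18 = (v - 3)*(v + 6)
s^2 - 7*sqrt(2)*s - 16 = (s - 8*sqrt(2))*(s + sqrt(2))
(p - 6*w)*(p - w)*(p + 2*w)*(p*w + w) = p^4*w - 5*p^3*w^2 + p^3*w - 8*p^2*w^3 - 5*p^2*w^2 + 12*p*w^4 - 8*p*w^3 + 12*w^4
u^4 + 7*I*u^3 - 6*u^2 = u^2*(u + I)*(u + 6*I)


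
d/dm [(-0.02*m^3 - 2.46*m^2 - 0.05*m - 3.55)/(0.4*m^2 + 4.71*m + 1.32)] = (-0.008*m^4 - 0.1884*m^3 - 11.6458*m^2 - 3.6544*m + 16.6545)/(0.16*m^4 + 3.768*m^3 + 23.2401*m^2 + 12.4344*m + 1.7424)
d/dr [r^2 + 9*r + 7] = 2*r + 9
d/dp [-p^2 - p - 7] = -2*p - 1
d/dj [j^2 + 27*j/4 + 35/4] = 2*j + 27/4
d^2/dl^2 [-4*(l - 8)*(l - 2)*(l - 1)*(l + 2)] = -48*l^2 + 216*l - 32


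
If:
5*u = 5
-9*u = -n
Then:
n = 9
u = 1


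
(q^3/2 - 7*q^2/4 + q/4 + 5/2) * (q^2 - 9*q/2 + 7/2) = q^5/2 - 4*q^4 + 79*q^3/8 - 19*q^2/4 - 83*q/8 + 35/4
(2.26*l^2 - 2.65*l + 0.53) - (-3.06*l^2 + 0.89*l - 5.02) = 5.32*l^2 - 3.54*l + 5.55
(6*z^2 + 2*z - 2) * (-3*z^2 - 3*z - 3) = -18*z^4 - 24*z^3 - 18*z^2 + 6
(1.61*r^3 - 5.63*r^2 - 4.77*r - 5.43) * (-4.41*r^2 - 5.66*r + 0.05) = -7.1001*r^5 + 15.7157*r^4 + 52.982*r^3 + 50.663*r^2 + 30.4953*r - 0.2715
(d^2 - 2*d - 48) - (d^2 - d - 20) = -d - 28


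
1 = 1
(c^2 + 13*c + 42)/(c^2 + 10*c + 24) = (c + 7)/(c + 4)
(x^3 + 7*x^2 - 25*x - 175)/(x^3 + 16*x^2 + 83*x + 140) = (x - 5)/(x + 4)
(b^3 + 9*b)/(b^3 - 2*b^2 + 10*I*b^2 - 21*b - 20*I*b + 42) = b*(b - 3*I)/(b^2 + b*(-2 + 7*I) - 14*I)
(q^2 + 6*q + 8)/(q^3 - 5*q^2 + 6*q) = (q^2 + 6*q + 8)/(q*(q^2 - 5*q + 6))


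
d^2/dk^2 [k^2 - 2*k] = 2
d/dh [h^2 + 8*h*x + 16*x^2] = 2*h + 8*x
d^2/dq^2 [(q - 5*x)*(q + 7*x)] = 2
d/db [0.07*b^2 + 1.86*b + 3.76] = 0.14*b + 1.86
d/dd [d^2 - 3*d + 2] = 2*d - 3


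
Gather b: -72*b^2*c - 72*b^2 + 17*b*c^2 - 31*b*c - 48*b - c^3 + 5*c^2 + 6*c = b^2*(-72*c - 72) + b*(17*c^2 - 31*c - 48) - c^3 + 5*c^2 + 6*c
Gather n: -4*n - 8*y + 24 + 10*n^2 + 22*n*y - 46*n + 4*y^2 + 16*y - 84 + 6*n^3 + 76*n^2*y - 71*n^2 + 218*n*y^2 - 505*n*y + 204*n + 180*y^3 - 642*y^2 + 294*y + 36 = 6*n^3 + n^2*(76*y - 61) + n*(218*y^2 - 483*y + 154) + 180*y^3 - 638*y^2 + 302*y - 24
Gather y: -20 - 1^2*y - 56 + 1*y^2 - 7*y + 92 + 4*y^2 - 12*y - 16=5*y^2 - 20*y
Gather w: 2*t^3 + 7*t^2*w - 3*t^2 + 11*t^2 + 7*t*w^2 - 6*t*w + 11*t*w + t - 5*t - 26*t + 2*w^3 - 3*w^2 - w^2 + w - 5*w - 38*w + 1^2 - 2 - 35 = 2*t^3 + 8*t^2 - 30*t + 2*w^3 + w^2*(7*t - 4) + w*(7*t^2 + 5*t - 42) - 36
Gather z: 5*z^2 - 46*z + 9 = 5*z^2 - 46*z + 9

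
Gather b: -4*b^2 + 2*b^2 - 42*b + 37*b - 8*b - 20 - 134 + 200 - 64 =-2*b^2 - 13*b - 18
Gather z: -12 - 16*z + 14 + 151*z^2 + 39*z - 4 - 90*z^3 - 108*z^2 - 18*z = -90*z^3 + 43*z^2 + 5*z - 2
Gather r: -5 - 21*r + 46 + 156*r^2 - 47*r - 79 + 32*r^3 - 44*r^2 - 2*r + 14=32*r^3 + 112*r^2 - 70*r - 24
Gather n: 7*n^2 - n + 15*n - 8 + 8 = 7*n^2 + 14*n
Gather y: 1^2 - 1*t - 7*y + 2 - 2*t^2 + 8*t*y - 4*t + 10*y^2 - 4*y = -2*t^2 - 5*t + 10*y^2 + y*(8*t - 11) + 3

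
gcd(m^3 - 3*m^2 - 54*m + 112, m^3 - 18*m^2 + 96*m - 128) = m^2 - 10*m + 16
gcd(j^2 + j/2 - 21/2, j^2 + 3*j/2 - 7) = j + 7/2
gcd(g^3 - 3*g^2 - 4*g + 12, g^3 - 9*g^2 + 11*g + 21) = g - 3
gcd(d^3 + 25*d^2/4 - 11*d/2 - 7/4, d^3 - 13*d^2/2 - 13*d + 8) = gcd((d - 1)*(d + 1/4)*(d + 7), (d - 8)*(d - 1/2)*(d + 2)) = 1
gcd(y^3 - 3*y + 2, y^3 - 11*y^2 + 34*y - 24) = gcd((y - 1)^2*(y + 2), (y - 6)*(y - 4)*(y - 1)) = y - 1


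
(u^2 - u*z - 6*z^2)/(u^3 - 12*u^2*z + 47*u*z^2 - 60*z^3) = (u + 2*z)/(u^2 - 9*u*z + 20*z^2)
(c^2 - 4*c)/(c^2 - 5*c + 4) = c/(c - 1)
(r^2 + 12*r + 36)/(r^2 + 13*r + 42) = (r + 6)/(r + 7)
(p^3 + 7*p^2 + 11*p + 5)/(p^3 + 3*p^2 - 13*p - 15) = (p + 1)/(p - 3)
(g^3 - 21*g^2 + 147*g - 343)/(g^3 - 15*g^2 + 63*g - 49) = (g - 7)/(g - 1)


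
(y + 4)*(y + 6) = y^2 + 10*y + 24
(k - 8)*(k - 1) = k^2 - 9*k + 8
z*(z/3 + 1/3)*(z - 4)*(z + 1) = z^4/3 - 2*z^3/3 - 7*z^2/3 - 4*z/3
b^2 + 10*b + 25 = (b + 5)^2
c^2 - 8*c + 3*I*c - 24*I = (c - 8)*(c + 3*I)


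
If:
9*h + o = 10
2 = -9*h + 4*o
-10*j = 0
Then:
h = 38/45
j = 0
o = 12/5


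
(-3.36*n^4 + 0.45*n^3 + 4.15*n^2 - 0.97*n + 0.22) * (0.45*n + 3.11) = -1.512*n^5 - 10.2471*n^4 + 3.267*n^3 + 12.47*n^2 - 2.9177*n + 0.6842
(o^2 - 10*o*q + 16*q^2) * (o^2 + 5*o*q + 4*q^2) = o^4 - 5*o^3*q - 30*o^2*q^2 + 40*o*q^3 + 64*q^4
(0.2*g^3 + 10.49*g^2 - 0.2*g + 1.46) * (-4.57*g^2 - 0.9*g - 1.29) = -0.914*g^5 - 48.1193*g^4 - 8.785*g^3 - 20.0243*g^2 - 1.056*g - 1.8834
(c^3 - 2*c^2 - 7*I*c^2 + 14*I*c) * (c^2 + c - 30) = c^5 - c^4 - 7*I*c^4 - 32*c^3 + 7*I*c^3 + 60*c^2 + 224*I*c^2 - 420*I*c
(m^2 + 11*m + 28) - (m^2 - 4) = 11*m + 32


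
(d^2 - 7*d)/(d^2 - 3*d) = (d - 7)/(d - 3)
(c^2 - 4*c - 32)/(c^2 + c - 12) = (c - 8)/(c - 3)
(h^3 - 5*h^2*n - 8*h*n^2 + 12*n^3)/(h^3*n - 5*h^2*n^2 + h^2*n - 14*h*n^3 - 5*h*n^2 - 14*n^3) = (h^2 - 7*h*n + 6*n^2)/(n*(h^2 - 7*h*n + h - 7*n))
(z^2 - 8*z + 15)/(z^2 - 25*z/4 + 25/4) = 4*(z - 3)/(4*z - 5)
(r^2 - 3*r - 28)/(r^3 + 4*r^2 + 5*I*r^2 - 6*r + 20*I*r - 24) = (r - 7)/(r^2 + 5*I*r - 6)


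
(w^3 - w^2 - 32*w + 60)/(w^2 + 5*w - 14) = (w^2 + w - 30)/(w + 7)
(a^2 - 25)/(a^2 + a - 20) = (a - 5)/(a - 4)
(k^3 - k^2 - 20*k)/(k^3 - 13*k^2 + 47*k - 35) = k*(k + 4)/(k^2 - 8*k + 7)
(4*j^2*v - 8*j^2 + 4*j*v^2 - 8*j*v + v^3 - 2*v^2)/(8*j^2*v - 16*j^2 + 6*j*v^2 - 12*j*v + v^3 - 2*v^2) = (2*j + v)/(4*j + v)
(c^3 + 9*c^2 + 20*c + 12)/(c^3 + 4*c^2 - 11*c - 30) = (c^2 + 7*c + 6)/(c^2 + 2*c - 15)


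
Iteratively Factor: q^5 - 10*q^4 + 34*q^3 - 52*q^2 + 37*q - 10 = (q - 1)*(q^4 - 9*q^3 + 25*q^2 - 27*q + 10) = (q - 5)*(q - 1)*(q^3 - 4*q^2 + 5*q - 2) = (q - 5)*(q - 1)^2*(q^2 - 3*q + 2) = (q - 5)*(q - 1)^3*(q - 2)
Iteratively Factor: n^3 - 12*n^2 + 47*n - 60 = (n - 5)*(n^2 - 7*n + 12) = (n - 5)*(n - 3)*(n - 4)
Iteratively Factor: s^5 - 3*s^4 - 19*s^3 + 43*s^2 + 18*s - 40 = (s - 1)*(s^4 - 2*s^3 - 21*s^2 + 22*s + 40) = (s - 2)*(s - 1)*(s^3 - 21*s - 20) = (s - 5)*(s - 2)*(s - 1)*(s^2 + 5*s + 4) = (s - 5)*(s - 2)*(s - 1)*(s + 4)*(s + 1)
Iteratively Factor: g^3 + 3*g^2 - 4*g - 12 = (g + 2)*(g^2 + g - 6) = (g - 2)*(g + 2)*(g + 3)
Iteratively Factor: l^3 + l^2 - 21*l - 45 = (l + 3)*(l^2 - 2*l - 15) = (l + 3)^2*(l - 5)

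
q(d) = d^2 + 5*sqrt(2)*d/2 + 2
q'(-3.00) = -2.46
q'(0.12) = 3.78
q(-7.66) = 33.59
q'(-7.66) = -11.78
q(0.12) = 2.44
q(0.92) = 6.10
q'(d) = 2*d + 5*sqrt(2)/2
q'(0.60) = 4.74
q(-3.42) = 1.60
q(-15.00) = 173.97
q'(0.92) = 5.38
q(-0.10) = 1.66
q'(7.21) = 17.96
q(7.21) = 79.48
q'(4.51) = 12.56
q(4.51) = 38.29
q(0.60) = 4.48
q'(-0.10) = 3.34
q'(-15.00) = -26.46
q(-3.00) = 0.39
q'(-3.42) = -3.30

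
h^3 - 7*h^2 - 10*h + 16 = (h - 8)*(h - 1)*(h + 2)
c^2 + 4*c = c*(c + 4)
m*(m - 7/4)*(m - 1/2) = m^3 - 9*m^2/4 + 7*m/8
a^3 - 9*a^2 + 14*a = a*(a - 7)*(a - 2)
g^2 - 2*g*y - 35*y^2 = (g - 7*y)*(g + 5*y)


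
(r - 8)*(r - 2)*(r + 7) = r^3 - 3*r^2 - 54*r + 112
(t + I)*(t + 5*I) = t^2 + 6*I*t - 5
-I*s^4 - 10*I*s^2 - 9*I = (s - 3*I)*(s - I)*(s + 3*I)*(-I*s + 1)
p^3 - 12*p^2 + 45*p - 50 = (p - 5)^2*(p - 2)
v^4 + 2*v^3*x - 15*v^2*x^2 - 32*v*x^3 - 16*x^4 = (v - 4*x)*(v + x)^2*(v + 4*x)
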